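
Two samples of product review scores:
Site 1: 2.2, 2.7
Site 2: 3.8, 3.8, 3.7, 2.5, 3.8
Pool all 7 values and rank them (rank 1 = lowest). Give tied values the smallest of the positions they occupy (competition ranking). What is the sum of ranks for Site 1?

Sorted (ascending): 2.2, 2.5, 2.7, 3.7, 3.8, 3.8, 3.8
The 3 values of 3.8 occupy positions 5–7 → each gets rank 5.
Site 1 values → pooled ranks: 2.2→1, 2.7→3
Rank sum = 1 + 3 = 4

4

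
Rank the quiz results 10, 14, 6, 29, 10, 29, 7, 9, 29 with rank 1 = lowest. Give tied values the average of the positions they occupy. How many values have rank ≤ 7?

Sorted (ascending): 6, 7, 9, 10, 10, 14, 29, 29, 29
The 2 values of 10 occupy positions 4–5 → average rank (4+5)/2 = 4.5.
The 3 values of 29 occupy positions 7–9 → average rank 8.
Ranks ≤ 7: {1, 2, 3, 4.5, 4.5, 6} → 6 values.

6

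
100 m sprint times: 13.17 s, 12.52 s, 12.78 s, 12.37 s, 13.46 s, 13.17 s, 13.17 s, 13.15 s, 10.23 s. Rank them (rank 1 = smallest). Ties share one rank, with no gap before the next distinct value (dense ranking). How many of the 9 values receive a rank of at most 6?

8

Sorted (ascending): 10.23, 12.37, 12.52, 12.78, 13.15, 13.17, 13.17, 13.17, 13.46
The 3 values of 13.17 share dense rank 6.
Remaining distinct values take the next consecutive integers.
Ranks ≤ 6: {1, 2, 3, 4, 5, 6, 6, 6} → 8 values.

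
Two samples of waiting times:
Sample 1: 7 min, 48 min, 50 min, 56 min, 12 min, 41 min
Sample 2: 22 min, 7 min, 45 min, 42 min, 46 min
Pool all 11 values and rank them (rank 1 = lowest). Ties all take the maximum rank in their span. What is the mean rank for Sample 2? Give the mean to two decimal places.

5.40

Sorted (ascending): 7, 7, 12, 22, 41, 42, 45, 46, 48, 50, 56
The 2 values of 7 occupy positions 1–2 → each gets rank 2.
Sample 2 values → pooled ranks: 22→4, 7→2, 45→7, 42→6, 46→8
Mean rank = (4 + 2 + 7 + 6 + 8) / 5 = 5.40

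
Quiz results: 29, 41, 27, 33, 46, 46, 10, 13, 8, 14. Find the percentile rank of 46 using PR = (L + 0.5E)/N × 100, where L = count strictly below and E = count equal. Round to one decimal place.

N = 10.
Strictly below 46: 8. Equal to 46: 2.
PR = (8 + 0.5·2)/10 × 100 = 90.0

90.0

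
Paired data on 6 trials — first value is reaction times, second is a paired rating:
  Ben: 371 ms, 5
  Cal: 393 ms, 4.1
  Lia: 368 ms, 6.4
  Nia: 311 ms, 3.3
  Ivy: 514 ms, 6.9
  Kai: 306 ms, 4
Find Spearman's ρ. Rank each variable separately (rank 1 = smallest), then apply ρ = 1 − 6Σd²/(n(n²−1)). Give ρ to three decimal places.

Ranks of variable 1: 4, 5, 3, 2, 6, 1
Ranks of variable 2: 4, 3, 5, 1, 6, 2
d = r₁ − r₂: 0, 2, -2, 1, 0, -1
d²: 0, 4, 4, 1, 0, 1; Σd² = 10
ρ = 1 − 6·10/(6·35) = 1 − 60/210 = 0.714

0.714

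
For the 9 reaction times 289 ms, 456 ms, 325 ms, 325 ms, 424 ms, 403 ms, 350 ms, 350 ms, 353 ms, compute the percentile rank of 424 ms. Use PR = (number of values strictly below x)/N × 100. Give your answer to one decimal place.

77.8

N = 9.
Strictly below 424: 7. Equal to 424: 1.
PR = 7/9 × 100 = 77.8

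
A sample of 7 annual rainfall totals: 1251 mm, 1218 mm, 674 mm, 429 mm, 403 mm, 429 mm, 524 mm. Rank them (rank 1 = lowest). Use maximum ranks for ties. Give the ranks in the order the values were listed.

7, 6, 5, 3, 1, 3, 4

Sorted (ascending): 403, 429, 429, 524, 674, 1218, 1251
The 2 values of 429 occupy positions 2–3 → each gets rank 3.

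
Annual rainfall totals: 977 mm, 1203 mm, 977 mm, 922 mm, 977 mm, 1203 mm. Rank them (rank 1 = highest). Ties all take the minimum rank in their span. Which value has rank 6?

922

Sorted (descending): 1203, 1203, 977, 977, 977, 922
The 2 values of 1203 occupy positions 1–2 → each gets rank 1.
The 3 values of 977 occupy positions 3–5 → each gets rank 3.
Rank 6 → value 922.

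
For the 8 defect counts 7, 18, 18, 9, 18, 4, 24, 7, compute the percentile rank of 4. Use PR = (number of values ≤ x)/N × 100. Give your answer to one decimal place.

N = 8.
Strictly below 4: 0. Equal to 4: 1.
PR = 1/8 × 100 = 12.5

12.5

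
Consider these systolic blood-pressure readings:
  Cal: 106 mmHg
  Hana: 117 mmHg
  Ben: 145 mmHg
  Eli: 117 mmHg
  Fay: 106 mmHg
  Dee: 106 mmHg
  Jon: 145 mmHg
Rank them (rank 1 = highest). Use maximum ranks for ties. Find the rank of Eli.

4

Sorted (descending): 145, 145, 117, 117, 106, 106, 106
The 2 values of 145 occupy positions 1–2 → each gets rank 2.
The 2 values of 117 occupy positions 3–4 → each gets rank 4.
The 3 values of 106 occupy positions 5–7 → each gets rank 7.
Eli has value 117 mmHg → rank 4.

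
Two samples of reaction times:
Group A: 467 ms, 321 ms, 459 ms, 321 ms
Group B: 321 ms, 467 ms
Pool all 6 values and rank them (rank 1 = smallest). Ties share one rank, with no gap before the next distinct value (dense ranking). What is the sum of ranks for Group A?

Sorted (ascending): 321, 321, 321, 459, 467, 467
The 3 values of 321 share dense rank 1.
The 2 values of 467 share dense rank 3.
Remaining distinct values take the next consecutive integers.
Group A values → pooled ranks: 467→3, 321→1, 459→2, 321→1
Rank sum = 3 + 1 + 2 + 1 = 7

7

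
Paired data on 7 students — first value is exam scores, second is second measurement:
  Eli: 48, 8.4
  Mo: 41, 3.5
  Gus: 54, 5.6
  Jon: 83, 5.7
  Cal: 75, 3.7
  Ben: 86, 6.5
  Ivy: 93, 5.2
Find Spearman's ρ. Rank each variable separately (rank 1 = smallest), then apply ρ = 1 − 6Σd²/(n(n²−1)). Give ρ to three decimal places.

0.179

Ranks of variable 1: 2, 1, 3, 5, 4, 6, 7
Ranks of variable 2: 7, 1, 4, 5, 2, 6, 3
d = r₁ − r₂: -5, 0, -1, 0, 2, 0, 4
d²: 25, 0, 1, 0, 4, 0, 16; Σd² = 46
ρ = 1 − 6·46/(7·48) = 1 − 276/336 = 0.179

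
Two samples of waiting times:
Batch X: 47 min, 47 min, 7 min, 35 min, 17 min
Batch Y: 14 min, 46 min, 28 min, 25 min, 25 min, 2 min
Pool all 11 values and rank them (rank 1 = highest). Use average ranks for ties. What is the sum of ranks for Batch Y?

41

Sorted (descending): 47, 47, 46, 35, 28, 25, 25, 17, 14, 7, 2
The 2 values of 47 occupy positions 1–2 → average rank (1+2)/2 = 1.5.
The 2 values of 25 occupy positions 6–7 → average rank (6+7)/2 = 6.5.
Batch Y values → pooled ranks: 14→9, 46→3, 28→5, 25→6.5, 25→6.5, 2→11
Rank sum = 9 + 3 + 5 + 6.5 + 6.5 + 11 = 41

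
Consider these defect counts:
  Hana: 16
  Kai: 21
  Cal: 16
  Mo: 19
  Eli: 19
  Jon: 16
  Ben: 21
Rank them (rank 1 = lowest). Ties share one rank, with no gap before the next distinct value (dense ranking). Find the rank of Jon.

1

Sorted (ascending): 16, 16, 16, 19, 19, 21, 21
The 3 values of 16 share dense rank 1.
The 2 values of 19 share dense rank 2.
The 2 values of 21 share dense rank 3.
Jon has value 16 → rank 1.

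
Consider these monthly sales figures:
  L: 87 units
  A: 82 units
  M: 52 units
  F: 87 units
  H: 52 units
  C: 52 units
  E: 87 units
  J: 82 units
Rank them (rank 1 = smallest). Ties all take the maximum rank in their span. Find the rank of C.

Sorted (ascending): 52, 52, 52, 82, 82, 87, 87, 87
The 3 values of 52 occupy positions 1–3 → each gets rank 3.
The 2 values of 82 occupy positions 4–5 → each gets rank 5.
The 3 values of 87 occupy positions 6–8 → each gets rank 8.
C has value 52 units → rank 3.

3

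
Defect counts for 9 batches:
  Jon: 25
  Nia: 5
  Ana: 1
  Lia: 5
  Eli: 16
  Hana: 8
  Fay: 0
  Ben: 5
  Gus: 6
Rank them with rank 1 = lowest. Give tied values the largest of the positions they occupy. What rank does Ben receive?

5

Sorted (ascending): 0, 1, 5, 5, 5, 6, 8, 16, 25
The 3 values of 5 occupy positions 3–5 → each gets rank 5.
Ben has value 5 → rank 5.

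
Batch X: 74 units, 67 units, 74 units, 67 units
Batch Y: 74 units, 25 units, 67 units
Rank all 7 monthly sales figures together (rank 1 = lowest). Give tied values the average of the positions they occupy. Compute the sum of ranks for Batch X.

18

Sorted (ascending): 25, 67, 67, 67, 74, 74, 74
The 3 values of 67 occupy positions 2–4 → average rank 3.
The 3 values of 74 occupy positions 5–7 → average rank 6.
Batch X values → pooled ranks: 74→6, 67→3, 74→6, 67→3
Rank sum = 6 + 3 + 6 + 3 = 18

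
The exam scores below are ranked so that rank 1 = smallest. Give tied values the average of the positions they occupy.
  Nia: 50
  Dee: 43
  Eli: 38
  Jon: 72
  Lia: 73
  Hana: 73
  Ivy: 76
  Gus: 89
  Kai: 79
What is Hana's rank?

Sorted (ascending): 38, 43, 50, 72, 73, 73, 76, 79, 89
The 2 values of 73 occupy positions 5–6 → average rank (5+6)/2 = 5.5.
Hana has value 73 → rank 5.5.

5.5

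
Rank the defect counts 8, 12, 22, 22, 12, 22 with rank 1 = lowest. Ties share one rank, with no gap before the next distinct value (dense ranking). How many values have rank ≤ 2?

Sorted (ascending): 8, 12, 12, 22, 22, 22
The 2 values of 12 share dense rank 2.
The 3 values of 22 share dense rank 3.
Remaining distinct values take the next consecutive integers.
Ranks ≤ 2: {1, 2, 2} → 3 values.

3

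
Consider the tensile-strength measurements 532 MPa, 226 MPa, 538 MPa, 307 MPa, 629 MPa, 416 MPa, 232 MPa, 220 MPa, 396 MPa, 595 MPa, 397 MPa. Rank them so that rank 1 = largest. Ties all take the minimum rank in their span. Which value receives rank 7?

396

Sorted (descending): 629, 595, 538, 532, 416, 397, 396, 307, 232, 226, 220
No ties — each value takes its position as its rank.
Rank 7 → value 396.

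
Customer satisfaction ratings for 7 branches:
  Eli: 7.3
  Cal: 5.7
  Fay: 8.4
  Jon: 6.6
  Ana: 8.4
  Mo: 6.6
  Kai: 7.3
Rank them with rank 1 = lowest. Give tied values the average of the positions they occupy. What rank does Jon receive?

2.5

Sorted (ascending): 5.7, 6.6, 6.6, 7.3, 7.3, 8.4, 8.4
The 2 values of 6.6 occupy positions 2–3 → average rank (2+3)/2 = 2.5.
The 2 values of 7.3 occupy positions 4–5 → average rank (4+5)/2 = 4.5.
The 2 values of 8.4 occupy positions 6–7 → average rank (6+7)/2 = 6.5.
Jon has value 6.6 → rank 2.5.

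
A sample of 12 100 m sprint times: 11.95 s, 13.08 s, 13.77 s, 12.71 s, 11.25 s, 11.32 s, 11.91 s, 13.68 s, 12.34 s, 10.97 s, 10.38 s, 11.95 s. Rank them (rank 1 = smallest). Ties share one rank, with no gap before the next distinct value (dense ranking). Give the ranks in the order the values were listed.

Sorted (ascending): 10.38, 10.97, 11.25, 11.32, 11.91, 11.95, 11.95, 12.34, 12.71, 13.08, 13.68, 13.77
The 2 values of 11.95 share dense rank 6.
Remaining distinct values take the next consecutive integers.

6, 9, 11, 8, 3, 4, 5, 10, 7, 2, 1, 6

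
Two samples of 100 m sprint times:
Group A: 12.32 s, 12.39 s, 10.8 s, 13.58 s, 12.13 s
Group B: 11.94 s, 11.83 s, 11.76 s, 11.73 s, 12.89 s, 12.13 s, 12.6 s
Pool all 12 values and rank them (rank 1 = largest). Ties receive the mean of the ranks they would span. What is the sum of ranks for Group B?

49.5

Sorted (descending): 13.58, 12.89, 12.6, 12.39, 12.32, 12.13, 12.13, 11.94, 11.83, 11.76, 11.73, 10.8
The 2 values of 12.13 occupy positions 6–7 → average rank (6+7)/2 = 6.5.
Group B values → pooled ranks: 11.94→8, 11.83→9, 11.76→10, 11.73→11, 12.89→2, 12.13→6.5, 12.6→3
Rank sum = 8 + 9 + 10 + 11 + 2 + 6.5 + 3 = 49.5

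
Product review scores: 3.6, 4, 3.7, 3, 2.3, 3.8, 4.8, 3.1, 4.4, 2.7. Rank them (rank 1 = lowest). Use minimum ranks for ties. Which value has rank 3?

3

Sorted (ascending): 2.3, 2.7, 3, 3.1, 3.6, 3.7, 3.8, 4, 4.4, 4.8
No ties — each value takes its position as its rank.
Rank 3 → value 3.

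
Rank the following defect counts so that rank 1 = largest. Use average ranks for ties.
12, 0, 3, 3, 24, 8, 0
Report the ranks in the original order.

2, 6.5, 4.5, 4.5, 1, 3, 6.5

Sorted (descending): 24, 12, 8, 3, 3, 0, 0
The 2 values of 3 occupy positions 4–5 → average rank (4+5)/2 = 4.5.
The 2 values of 0 occupy positions 6–7 → average rank (6+7)/2 = 6.5.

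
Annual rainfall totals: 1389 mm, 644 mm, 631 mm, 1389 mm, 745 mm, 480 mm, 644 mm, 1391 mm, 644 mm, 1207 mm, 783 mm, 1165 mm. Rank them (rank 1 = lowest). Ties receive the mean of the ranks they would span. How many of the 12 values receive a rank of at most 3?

Sorted (ascending): 480, 631, 644, 644, 644, 745, 783, 1165, 1207, 1389, 1389, 1391
The 3 values of 644 occupy positions 3–5 → average rank 4.
The 2 values of 1389 occupy positions 10–11 → average rank (10+11)/2 = 10.5.
Ranks ≤ 3: {1, 2} → 2 values.

2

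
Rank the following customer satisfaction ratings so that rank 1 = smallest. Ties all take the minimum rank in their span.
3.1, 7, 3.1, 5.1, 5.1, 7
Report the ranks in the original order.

Sorted (ascending): 3.1, 3.1, 5.1, 5.1, 7, 7
The 2 values of 3.1 occupy positions 1–2 → each gets rank 1.
The 2 values of 5.1 occupy positions 3–4 → each gets rank 3.
The 2 values of 7 occupy positions 5–6 → each gets rank 5.

1, 5, 1, 3, 3, 5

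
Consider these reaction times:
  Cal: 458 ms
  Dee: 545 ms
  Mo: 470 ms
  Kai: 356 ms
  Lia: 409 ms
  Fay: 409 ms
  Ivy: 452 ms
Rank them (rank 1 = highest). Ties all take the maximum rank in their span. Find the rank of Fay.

Sorted (descending): 545, 470, 458, 452, 409, 409, 356
The 2 values of 409 occupy positions 5–6 → each gets rank 6.
Fay has value 409 ms → rank 6.

6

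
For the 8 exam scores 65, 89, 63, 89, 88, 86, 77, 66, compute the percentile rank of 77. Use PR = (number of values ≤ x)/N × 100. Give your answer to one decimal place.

50.0

N = 8.
Strictly below 77: 3. Equal to 77: 1.
PR = 4/8 × 100 = 50.0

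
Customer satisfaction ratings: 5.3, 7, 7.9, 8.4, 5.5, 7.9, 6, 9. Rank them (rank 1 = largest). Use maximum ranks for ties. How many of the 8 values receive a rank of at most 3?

Sorted (descending): 9, 8.4, 7.9, 7.9, 7, 6, 5.5, 5.3
The 2 values of 7.9 occupy positions 3–4 → each gets rank 4.
Ranks ≤ 3: {1, 2} → 2 values.

2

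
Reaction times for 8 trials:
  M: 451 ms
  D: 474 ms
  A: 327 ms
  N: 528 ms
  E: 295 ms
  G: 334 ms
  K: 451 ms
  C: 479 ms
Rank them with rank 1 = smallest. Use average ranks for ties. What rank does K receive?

4.5

Sorted (ascending): 295, 327, 334, 451, 451, 474, 479, 528
The 2 values of 451 occupy positions 4–5 → average rank (4+5)/2 = 4.5.
K has value 451 ms → rank 4.5.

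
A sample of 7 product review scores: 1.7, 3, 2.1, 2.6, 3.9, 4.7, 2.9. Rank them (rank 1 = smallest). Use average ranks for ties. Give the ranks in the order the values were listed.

1, 5, 2, 3, 6, 7, 4

Sorted (ascending): 1.7, 2.1, 2.6, 2.9, 3, 3.9, 4.7
No ties — each value takes its position as its rank.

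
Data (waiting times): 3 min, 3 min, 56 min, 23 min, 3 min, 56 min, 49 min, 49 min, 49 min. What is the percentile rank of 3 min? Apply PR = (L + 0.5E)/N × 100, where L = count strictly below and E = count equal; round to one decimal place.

N = 9.
Strictly below 3: 0. Equal to 3: 3.
PR = (0 + 0.5·3)/9 × 100 = 16.7

16.7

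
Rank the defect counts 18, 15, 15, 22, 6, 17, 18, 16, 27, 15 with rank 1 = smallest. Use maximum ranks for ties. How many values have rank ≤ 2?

1

Sorted (ascending): 6, 15, 15, 15, 16, 17, 18, 18, 22, 27
The 3 values of 15 occupy positions 2–4 → each gets rank 4.
The 2 values of 18 occupy positions 7–8 → each gets rank 8.
Ranks ≤ 2: {1} → 1 value.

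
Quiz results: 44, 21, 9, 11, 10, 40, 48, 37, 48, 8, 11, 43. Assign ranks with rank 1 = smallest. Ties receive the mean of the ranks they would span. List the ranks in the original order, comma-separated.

Sorted (ascending): 8, 9, 10, 11, 11, 21, 37, 40, 43, 44, 48, 48
The 2 values of 11 occupy positions 4–5 → average rank (4+5)/2 = 4.5.
The 2 values of 48 occupy positions 11–12 → average rank (11+12)/2 = 11.5.

10, 6, 2, 4.5, 3, 8, 11.5, 7, 11.5, 1, 4.5, 9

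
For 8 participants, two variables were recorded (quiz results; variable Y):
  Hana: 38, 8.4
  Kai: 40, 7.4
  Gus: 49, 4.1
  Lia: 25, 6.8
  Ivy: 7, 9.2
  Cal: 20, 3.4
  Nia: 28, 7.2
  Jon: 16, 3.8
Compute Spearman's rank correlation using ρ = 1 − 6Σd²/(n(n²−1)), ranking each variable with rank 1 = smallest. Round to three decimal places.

0.048

Ranks of variable 1: 6, 7, 8, 4, 1, 3, 5, 2
Ranks of variable 2: 7, 6, 3, 4, 8, 1, 5, 2
d = r₁ − r₂: -1, 1, 5, 0, -7, 2, 0, 0
d²: 1, 1, 25, 0, 49, 4, 0, 0; Σd² = 80
ρ = 1 − 6·80/(8·63) = 1 − 480/504 = 0.048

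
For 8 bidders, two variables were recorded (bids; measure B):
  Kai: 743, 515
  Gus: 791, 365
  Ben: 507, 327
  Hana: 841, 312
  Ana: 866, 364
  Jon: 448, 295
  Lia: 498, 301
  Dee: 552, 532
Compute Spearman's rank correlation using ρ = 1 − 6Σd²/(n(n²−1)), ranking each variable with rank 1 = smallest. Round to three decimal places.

Ranks of variable 1: 5, 6, 3, 7, 8, 1, 2, 4
Ranks of variable 2: 7, 6, 4, 3, 5, 1, 2, 8
d = r₁ − r₂: -2, 0, -1, 4, 3, 0, 0, -4
d²: 4, 0, 1, 16, 9, 0, 0, 16; Σd² = 46
ρ = 1 − 6·46/(8·63) = 1 − 276/504 = 0.452

0.452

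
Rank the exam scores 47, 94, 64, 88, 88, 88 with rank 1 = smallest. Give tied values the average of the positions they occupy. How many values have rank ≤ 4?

Sorted (ascending): 47, 64, 88, 88, 88, 94
The 3 values of 88 occupy positions 3–5 → average rank 4.
Ranks ≤ 4: {1, 2, 4, 4, 4} → 5 values.

5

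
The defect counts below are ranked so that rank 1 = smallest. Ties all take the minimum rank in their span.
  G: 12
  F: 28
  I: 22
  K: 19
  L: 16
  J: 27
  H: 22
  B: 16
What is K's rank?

Sorted (ascending): 12, 16, 16, 19, 22, 22, 27, 28
The 2 values of 16 occupy positions 2–3 → each gets rank 2.
The 2 values of 22 occupy positions 5–6 → each gets rank 5.
K has value 19 → rank 4.

4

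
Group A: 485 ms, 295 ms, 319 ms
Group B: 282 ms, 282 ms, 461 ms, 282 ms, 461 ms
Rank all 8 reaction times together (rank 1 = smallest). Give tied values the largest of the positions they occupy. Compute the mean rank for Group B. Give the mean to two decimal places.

Sorted (ascending): 282, 282, 282, 295, 319, 461, 461, 485
The 3 values of 282 occupy positions 1–3 → each gets rank 3.
The 2 values of 461 occupy positions 6–7 → each gets rank 7.
Group B values → pooled ranks: 282→3, 282→3, 461→7, 282→3, 461→7
Mean rank = (3 + 3 + 7 + 3 + 7) / 5 = 4.60

4.60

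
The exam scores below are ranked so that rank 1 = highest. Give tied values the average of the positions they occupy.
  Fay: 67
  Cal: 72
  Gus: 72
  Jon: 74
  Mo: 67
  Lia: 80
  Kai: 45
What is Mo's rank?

Sorted (descending): 80, 74, 72, 72, 67, 67, 45
The 2 values of 72 occupy positions 3–4 → average rank (3+4)/2 = 3.5.
The 2 values of 67 occupy positions 5–6 → average rank (5+6)/2 = 5.5.
Mo has value 67 → rank 5.5.

5.5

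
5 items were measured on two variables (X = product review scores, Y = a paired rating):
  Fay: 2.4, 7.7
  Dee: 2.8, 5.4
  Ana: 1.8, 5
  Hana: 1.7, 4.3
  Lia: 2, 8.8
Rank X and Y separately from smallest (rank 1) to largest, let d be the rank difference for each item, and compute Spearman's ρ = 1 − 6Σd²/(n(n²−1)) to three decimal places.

0.600

Ranks of variable 1: 4, 5, 2, 1, 3
Ranks of variable 2: 4, 3, 2, 1, 5
d = r₁ − r₂: 0, 2, 0, 0, -2
d²: 0, 4, 0, 0, 4; Σd² = 8
ρ = 1 − 6·8/(5·24) = 1 − 48/120 = 0.600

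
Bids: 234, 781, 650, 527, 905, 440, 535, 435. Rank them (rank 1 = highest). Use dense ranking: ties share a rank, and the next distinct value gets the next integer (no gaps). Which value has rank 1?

905

Sorted (descending): 905, 781, 650, 535, 527, 440, 435, 234
No ties — each value takes its position as its rank.
Rank 1 → value 905.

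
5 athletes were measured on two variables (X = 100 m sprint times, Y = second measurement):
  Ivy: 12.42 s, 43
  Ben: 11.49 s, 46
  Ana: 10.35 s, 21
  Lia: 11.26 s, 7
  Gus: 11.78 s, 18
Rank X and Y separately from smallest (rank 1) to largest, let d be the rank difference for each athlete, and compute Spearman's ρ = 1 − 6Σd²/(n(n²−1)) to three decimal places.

Ranks of variable 1: 5, 3, 1, 2, 4
Ranks of variable 2: 4, 5, 3, 1, 2
d = r₁ − r₂: 1, -2, -2, 1, 2
d²: 1, 4, 4, 1, 4; Σd² = 14
ρ = 1 − 6·14/(5·24) = 1 − 84/120 = 0.300

0.300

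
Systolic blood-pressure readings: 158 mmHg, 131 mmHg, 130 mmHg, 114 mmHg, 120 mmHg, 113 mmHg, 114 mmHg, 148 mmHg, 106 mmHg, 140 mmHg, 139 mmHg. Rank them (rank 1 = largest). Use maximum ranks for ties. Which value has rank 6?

130

Sorted (descending): 158, 148, 140, 139, 131, 130, 120, 114, 114, 113, 106
The 2 values of 114 occupy positions 8–9 → each gets rank 9.
Rank 6 → value 130.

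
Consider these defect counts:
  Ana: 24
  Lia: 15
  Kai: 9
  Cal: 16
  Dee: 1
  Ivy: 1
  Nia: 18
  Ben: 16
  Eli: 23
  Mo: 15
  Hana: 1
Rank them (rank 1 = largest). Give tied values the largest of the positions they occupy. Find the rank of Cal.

5

Sorted (descending): 24, 23, 18, 16, 16, 15, 15, 9, 1, 1, 1
The 2 values of 16 occupy positions 4–5 → each gets rank 5.
The 2 values of 15 occupy positions 6–7 → each gets rank 7.
The 3 values of 1 occupy positions 9–11 → each gets rank 11.
Cal has value 16 → rank 5.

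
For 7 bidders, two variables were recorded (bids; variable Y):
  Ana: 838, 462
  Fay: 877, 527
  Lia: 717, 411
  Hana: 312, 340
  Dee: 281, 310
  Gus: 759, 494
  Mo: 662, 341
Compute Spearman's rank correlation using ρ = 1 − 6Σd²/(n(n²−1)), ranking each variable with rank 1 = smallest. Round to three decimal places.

Ranks of variable 1: 6, 7, 4, 2, 1, 5, 3
Ranks of variable 2: 5, 7, 4, 2, 1, 6, 3
d = r₁ − r₂: 1, 0, 0, 0, 0, -1, 0
d²: 1, 0, 0, 0, 0, 1, 0; Σd² = 2
ρ = 1 − 6·2/(7·48) = 1 − 12/336 = 0.964

0.964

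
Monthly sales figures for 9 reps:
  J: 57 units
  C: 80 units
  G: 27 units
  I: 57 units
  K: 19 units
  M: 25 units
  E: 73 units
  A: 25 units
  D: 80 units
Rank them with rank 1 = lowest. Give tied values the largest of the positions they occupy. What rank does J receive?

Sorted (ascending): 19, 25, 25, 27, 57, 57, 73, 80, 80
The 2 values of 25 occupy positions 2–3 → each gets rank 3.
The 2 values of 57 occupy positions 5–6 → each gets rank 6.
The 2 values of 80 occupy positions 8–9 → each gets rank 9.
J has value 57 units → rank 6.

6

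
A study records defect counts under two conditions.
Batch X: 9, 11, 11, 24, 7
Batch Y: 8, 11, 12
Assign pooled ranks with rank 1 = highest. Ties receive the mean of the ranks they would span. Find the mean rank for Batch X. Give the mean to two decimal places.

Sorted (descending): 24, 12, 11, 11, 11, 9, 8, 7
The 3 values of 11 occupy positions 3–5 → average rank 4.
Batch X values → pooled ranks: 9→6, 11→4, 11→4, 24→1, 7→8
Mean rank = (6 + 4 + 4 + 1 + 8) / 5 = 4.60

4.60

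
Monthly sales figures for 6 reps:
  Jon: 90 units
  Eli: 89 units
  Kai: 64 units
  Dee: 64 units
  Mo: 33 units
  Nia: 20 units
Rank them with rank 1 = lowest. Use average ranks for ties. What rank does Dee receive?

3.5

Sorted (ascending): 20, 33, 64, 64, 89, 90
The 2 values of 64 occupy positions 3–4 → average rank (3+4)/2 = 3.5.
Dee has value 64 units → rank 3.5.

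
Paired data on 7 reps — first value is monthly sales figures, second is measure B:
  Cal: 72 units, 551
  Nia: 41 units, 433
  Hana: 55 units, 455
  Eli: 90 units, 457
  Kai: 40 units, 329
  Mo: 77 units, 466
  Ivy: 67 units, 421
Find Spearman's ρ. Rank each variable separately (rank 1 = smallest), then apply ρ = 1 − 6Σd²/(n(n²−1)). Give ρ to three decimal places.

Ranks of variable 1: 5, 2, 3, 7, 1, 6, 4
Ranks of variable 2: 7, 3, 4, 5, 1, 6, 2
d = r₁ − r₂: -2, -1, -1, 2, 0, 0, 2
d²: 4, 1, 1, 4, 0, 0, 4; Σd² = 14
ρ = 1 − 6·14/(7·48) = 1 − 84/336 = 0.750

0.750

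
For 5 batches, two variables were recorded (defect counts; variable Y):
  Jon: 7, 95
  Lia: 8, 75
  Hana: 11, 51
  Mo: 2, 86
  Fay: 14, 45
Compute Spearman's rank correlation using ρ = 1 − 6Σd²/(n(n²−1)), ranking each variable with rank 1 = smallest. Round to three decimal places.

Ranks of variable 1: 2, 3, 4, 1, 5
Ranks of variable 2: 5, 3, 2, 4, 1
d = r₁ − r₂: -3, 0, 2, -3, 4
d²: 9, 0, 4, 9, 16; Σd² = 38
ρ = 1 − 6·38/(5·24) = 1 − 228/120 = -0.900

-0.900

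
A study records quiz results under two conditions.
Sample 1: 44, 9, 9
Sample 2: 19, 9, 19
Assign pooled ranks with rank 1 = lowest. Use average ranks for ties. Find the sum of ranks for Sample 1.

Sorted (ascending): 9, 9, 9, 19, 19, 44
The 3 values of 9 occupy positions 1–3 → average rank 2.
The 2 values of 19 occupy positions 4–5 → average rank (4+5)/2 = 4.5.
Sample 1 values → pooled ranks: 44→6, 9→2, 9→2
Rank sum = 6 + 2 + 2 = 10

10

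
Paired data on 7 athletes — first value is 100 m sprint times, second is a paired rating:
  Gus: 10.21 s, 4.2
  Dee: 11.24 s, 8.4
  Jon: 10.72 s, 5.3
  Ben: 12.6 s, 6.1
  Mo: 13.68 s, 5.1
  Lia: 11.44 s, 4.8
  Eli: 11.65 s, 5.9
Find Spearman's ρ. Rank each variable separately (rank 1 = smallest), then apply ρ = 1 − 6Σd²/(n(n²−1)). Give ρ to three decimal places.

0.286

Ranks of variable 1: 1, 3, 2, 6, 7, 4, 5
Ranks of variable 2: 1, 7, 4, 6, 3, 2, 5
d = r₁ − r₂: 0, -4, -2, 0, 4, 2, 0
d²: 0, 16, 4, 0, 16, 4, 0; Σd² = 40
ρ = 1 − 6·40/(7·48) = 1 − 240/336 = 0.286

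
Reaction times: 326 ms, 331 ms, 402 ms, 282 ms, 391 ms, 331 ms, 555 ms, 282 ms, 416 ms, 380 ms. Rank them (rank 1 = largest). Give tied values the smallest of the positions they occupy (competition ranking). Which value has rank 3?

Sorted (descending): 555, 416, 402, 391, 380, 331, 331, 326, 282, 282
The 2 values of 331 occupy positions 6–7 → each gets rank 6.
The 2 values of 282 occupy positions 9–10 → each gets rank 9.
Rank 3 → value 402.

402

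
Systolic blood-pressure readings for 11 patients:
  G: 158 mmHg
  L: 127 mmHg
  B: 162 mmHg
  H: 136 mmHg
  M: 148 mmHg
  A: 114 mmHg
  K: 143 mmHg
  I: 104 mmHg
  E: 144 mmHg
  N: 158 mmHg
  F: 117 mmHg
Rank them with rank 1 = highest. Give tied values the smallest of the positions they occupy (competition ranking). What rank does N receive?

2

Sorted (descending): 162, 158, 158, 148, 144, 143, 136, 127, 117, 114, 104
The 2 values of 158 occupy positions 2–3 → each gets rank 2.
N has value 158 mmHg → rank 2.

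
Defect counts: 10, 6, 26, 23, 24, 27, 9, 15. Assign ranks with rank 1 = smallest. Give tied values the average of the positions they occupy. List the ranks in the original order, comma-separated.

Sorted (ascending): 6, 9, 10, 15, 23, 24, 26, 27
No ties — each value takes its position as its rank.

3, 1, 7, 5, 6, 8, 2, 4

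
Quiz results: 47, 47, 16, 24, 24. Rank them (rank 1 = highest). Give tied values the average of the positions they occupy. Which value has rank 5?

Sorted (descending): 47, 47, 24, 24, 16
The 2 values of 47 occupy positions 1–2 → average rank (1+2)/2 = 1.5.
The 2 values of 24 occupy positions 3–4 → average rank (3+4)/2 = 3.5.
Rank 5 → value 16.

16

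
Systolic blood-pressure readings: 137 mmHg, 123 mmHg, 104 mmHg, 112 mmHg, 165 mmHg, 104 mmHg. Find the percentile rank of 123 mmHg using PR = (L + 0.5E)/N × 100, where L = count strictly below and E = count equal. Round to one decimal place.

58.3

N = 6.
Strictly below 123: 3. Equal to 123: 1.
PR = (3 + 0.5·1)/6 × 100 = 58.3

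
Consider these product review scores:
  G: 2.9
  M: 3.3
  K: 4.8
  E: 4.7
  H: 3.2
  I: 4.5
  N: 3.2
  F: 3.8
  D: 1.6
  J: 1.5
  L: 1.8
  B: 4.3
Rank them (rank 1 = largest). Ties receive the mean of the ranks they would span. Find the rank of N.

7.5

Sorted (descending): 4.8, 4.7, 4.5, 4.3, 3.8, 3.3, 3.2, 3.2, 2.9, 1.8, 1.6, 1.5
The 2 values of 3.2 occupy positions 7–8 → average rank (7+8)/2 = 7.5.
N has value 3.2 → rank 7.5.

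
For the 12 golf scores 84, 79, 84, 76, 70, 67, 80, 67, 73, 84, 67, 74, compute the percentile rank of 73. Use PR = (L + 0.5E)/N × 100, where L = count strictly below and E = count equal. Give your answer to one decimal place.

N = 12.
Strictly below 73: 4. Equal to 73: 1.
PR = (4 + 0.5·1)/12 × 100 = 37.5

37.5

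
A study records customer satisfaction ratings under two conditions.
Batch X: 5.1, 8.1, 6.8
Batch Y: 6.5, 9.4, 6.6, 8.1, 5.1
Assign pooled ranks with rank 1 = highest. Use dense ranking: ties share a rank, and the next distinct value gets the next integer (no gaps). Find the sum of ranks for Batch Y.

Sorted (descending): 9.4, 8.1, 8.1, 6.8, 6.6, 6.5, 5.1, 5.1
The 2 values of 8.1 share dense rank 2.
The 2 values of 5.1 share dense rank 6.
Remaining distinct values take the next consecutive integers.
Batch Y values → pooled ranks: 6.5→5, 9.4→1, 6.6→4, 8.1→2, 5.1→6
Rank sum = 5 + 1 + 4 + 2 + 6 = 18

18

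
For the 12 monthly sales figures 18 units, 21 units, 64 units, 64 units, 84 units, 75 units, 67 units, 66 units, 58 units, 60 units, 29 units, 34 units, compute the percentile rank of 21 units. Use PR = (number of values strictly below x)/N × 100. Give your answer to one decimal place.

8.3

N = 12.
Strictly below 21: 1. Equal to 21: 1.
PR = 1/12 × 100 = 8.3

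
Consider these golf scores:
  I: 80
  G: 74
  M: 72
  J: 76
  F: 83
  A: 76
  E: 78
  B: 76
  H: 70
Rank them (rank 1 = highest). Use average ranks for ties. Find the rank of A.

5

Sorted (descending): 83, 80, 78, 76, 76, 76, 74, 72, 70
The 3 values of 76 occupy positions 4–6 → average rank 5.
A has value 76 → rank 5.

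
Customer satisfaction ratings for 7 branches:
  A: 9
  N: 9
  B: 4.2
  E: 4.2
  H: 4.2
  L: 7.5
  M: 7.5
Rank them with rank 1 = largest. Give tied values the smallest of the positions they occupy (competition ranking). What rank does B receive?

Sorted (descending): 9, 9, 7.5, 7.5, 4.2, 4.2, 4.2
The 2 values of 9 occupy positions 1–2 → each gets rank 1.
The 2 values of 7.5 occupy positions 3–4 → each gets rank 3.
The 3 values of 4.2 occupy positions 5–7 → each gets rank 5.
B has value 4.2 → rank 5.

5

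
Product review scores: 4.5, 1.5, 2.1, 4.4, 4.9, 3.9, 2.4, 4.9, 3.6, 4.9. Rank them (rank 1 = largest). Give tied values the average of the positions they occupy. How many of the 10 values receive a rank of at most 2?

3

Sorted (descending): 4.9, 4.9, 4.9, 4.5, 4.4, 3.9, 3.6, 2.4, 2.1, 1.5
The 3 values of 4.9 occupy positions 1–3 → average rank 2.
Ranks ≤ 2: {2, 2, 2} → 3 values.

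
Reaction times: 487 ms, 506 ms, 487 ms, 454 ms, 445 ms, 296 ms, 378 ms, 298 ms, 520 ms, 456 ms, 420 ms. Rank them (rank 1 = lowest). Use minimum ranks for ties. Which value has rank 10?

506

Sorted (ascending): 296, 298, 378, 420, 445, 454, 456, 487, 487, 506, 520
The 2 values of 487 occupy positions 8–9 → each gets rank 8.
Rank 10 → value 506.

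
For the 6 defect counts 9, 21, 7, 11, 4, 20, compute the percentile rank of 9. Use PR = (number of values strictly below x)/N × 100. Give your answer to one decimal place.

N = 6.
Strictly below 9: 2. Equal to 9: 1.
PR = 2/6 × 100 = 33.3

33.3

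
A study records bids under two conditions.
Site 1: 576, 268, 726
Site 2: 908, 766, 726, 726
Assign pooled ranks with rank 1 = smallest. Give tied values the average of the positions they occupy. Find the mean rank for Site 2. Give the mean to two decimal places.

5.25

Sorted (ascending): 268, 576, 726, 726, 726, 766, 908
The 3 values of 726 occupy positions 3–5 → average rank 4.
Site 2 values → pooled ranks: 908→7, 766→6, 726→4, 726→4
Mean rank = (7 + 6 + 4 + 4) / 4 = 5.25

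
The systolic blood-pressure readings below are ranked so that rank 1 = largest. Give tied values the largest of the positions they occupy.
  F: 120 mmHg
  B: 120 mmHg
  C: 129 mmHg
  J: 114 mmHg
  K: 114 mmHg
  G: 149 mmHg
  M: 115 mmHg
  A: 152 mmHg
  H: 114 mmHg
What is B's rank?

5

Sorted (descending): 152, 149, 129, 120, 120, 115, 114, 114, 114
The 2 values of 120 occupy positions 4–5 → each gets rank 5.
The 3 values of 114 occupy positions 7–9 → each gets rank 9.
B has value 120 mmHg → rank 5.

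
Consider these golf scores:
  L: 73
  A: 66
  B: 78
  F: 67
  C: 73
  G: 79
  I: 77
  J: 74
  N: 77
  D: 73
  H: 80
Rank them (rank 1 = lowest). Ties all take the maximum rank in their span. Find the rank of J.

Sorted (ascending): 66, 67, 73, 73, 73, 74, 77, 77, 78, 79, 80
The 3 values of 73 occupy positions 3–5 → each gets rank 5.
The 2 values of 77 occupy positions 7–8 → each gets rank 8.
J has value 74 → rank 6.

6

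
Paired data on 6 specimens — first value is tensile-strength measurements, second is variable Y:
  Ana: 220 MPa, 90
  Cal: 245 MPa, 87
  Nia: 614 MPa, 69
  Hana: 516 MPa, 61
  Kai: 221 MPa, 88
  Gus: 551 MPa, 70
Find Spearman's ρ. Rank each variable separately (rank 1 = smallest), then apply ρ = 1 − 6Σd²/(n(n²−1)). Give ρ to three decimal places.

Ranks of variable 1: 1, 3, 6, 4, 2, 5
Ranks of variable 2: 6, 4, 2, 1, 5, 3
d = r₁ − r₂: -5, -1, 4, 3, -3, 2
d²: 25, 1, 16, 9, 9, 4; Σd² = 64
ρ = 1 − 6·64/(6·35) = 1 − 384/210 = -0.829

-0.829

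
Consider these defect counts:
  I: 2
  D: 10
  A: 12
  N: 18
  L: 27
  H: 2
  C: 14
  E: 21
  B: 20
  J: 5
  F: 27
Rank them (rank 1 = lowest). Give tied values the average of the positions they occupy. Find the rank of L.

Sorted (ascending): 2, 2, 5, 10, 12, 14, 18, 20, 21, 27, 27
The 2 values of 2 occupy positions 1–2 → average rank (1+2)/2 = 1.5.
The 2 values of 27 occupy positions 10–11 → average rank (10+11)/2 = 10.5.
L has value 27 → rank 10.5.

10.5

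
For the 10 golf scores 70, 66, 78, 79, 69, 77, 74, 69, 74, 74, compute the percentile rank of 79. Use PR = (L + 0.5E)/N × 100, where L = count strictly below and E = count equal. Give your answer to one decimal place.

95.0

N = 10.
Strictly below 79: 9. Equal to 79: 1.
PR = (9 + 0.5·1)/10 × 100 = 95.0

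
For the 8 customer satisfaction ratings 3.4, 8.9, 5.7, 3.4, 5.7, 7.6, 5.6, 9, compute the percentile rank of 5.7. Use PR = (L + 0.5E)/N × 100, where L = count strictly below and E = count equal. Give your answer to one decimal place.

50.0

N = 8.
Strictly below 5.7: 3. Equal to 5.7: 2.
PR = (3 + 0.5·2)/8 × 100 = 50.0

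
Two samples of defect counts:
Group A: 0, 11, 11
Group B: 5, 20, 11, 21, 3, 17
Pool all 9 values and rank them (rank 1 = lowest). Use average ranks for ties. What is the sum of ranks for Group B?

Sorted (ascending): 0, 3, 5, 11, 11, 11, 17, 20, 21
The 3 values of 11 occupy positions 4–6 → average rank 5.
Group B values → pooled ranks: 5→3, 20→8, 11→5, 21→9, 3→2, 17→7
Rank sum = 3 + 8 + 5 + 9 + 2 + 7 = 34

34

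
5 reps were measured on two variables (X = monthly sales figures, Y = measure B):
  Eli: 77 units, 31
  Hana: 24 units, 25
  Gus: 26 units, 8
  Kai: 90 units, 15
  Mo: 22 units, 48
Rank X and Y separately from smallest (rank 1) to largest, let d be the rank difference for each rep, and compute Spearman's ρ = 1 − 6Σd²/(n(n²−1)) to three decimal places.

Ranks of variable 1: 4, 2, 3, 5, 1
Ranks of variable 2: 4, 3, 1, 2, 5
d = r₁ − r₂: 0, -1, 2, 3, -4
d²: 0, 1, 4, 9, 16; Σd² = 30
ρ = 1 − 6·30/(5·24) = 1 − 180/120 = -0.500

-0.500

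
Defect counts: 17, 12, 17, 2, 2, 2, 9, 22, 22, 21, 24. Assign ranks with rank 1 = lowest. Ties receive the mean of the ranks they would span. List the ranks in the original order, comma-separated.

Sorted (ascending): 2, 2, 2, 9, 12, 17, 17, 21, 22, 22, 24
The 3 values of 2 occupy positions 1–3 → average rank 2.
The 2 values of 17 occupy positions 6–7 → average rank (6+7)/2 = 6.5.
The 2 values of 22 occupy positions 9–10 → average rank (9+10)/2 = 9.5.

6.5, 5, 6.5, 2, 2, 2, 4, 9.5, 9.5, 8, 11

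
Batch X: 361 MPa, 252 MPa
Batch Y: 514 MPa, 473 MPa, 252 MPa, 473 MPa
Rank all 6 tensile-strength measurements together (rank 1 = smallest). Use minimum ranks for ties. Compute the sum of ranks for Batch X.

Sorted (ascending): 252, 252, 361, 473, 473, 514
The 2 values of 252 occupy positions 1–2 → each gets rank 1.
The 2 values of 473 occupy positions 4–5 → each gets rank 4.
Batch X values → pooled ranks: 361→3, 252→1
Rank sum = 3 + 1 = 4

4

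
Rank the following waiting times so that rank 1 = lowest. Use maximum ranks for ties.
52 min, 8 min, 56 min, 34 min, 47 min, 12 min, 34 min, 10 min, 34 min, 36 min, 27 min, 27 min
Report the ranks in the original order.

11, 1, 12, 8, 10, 3, 8, 2, 8, 9, 5, 5

Sorted (ascending): 8, 10, 12, 27, 27, 34, 34, 34, 36, 47, 52, 56
The 2 values of 27 occupy positions 4–5 → each gets rank 5.
The 3 values of 34 occupy positions 6–8 → each gets rank 8.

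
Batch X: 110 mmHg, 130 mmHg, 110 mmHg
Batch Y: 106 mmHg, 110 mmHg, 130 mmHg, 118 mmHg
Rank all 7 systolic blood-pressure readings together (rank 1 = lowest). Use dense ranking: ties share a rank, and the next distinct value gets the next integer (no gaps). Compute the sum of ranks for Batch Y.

10

Sorted (ascending): 106, 110, 110, 110, 118, 130, 130
The 3 values of 110 share dense rank 2.
The 2 values of 130 share dense rank 4.
Remaining distinct values take the next consecutive integers.
Batch Y values → pooled ranks: 106→1, 110→2, 130→4, 118→3
Rank sum = 1 + 2 + 4 + 3 = 10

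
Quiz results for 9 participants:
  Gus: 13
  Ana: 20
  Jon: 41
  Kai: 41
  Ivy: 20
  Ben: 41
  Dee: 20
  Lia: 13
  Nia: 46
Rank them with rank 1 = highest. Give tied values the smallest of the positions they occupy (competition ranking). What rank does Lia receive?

Sorted (descending): 46, 41, 41, 41, 20, 20, 20, 13, 13
The 3 values of 41 occupy positions 2–4 → each gets rank 2.
The 3 values of 20 occupy positions 5–7 → each gets rank 5.
The 2 values of 13 occupy positions 8–9 → each gets rank 8.
Lia has value 13 → rank 8.

8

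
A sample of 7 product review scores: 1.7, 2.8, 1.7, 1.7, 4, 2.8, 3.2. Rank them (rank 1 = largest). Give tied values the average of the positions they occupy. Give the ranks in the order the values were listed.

Sorted (descending): 4, 3.2, 2.8, 2.8, 1.7, 1.7, 1.7
The 2 values of 2.8 occupy positions 3–4 → average rank (3+4)/2 = 3.5.
The 3 values of 1.7 occupy positions 5–7 → average rank 6.

6, 3.5, 6, 6, 1, 3.5, 2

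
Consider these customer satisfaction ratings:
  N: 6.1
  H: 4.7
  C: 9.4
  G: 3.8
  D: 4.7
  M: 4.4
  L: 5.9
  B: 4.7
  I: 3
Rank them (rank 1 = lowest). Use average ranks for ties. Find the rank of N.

8

Sorted (ascending): 3, 3.8, 4.4, 4.7, 4.7, 4.7, 5.9, 6.1, 9.4
The 3 values of 4.7 occupy positions 4–6 → average rank 5.
N has value 6.1 → rank 8.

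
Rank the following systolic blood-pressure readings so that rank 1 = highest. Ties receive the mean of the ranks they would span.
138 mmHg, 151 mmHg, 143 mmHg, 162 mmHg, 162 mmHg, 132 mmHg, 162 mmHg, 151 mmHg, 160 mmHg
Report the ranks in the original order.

Sorted (descending): 162, 162, 162, 160, 151, 151, 143, 138, 132
The 3 values of 162 occupy positions 1–3 → average rank 2.
The 2 values of 151 occupy positions 5–6 → average rank (5+6)/2 = 5.5.

8, 5.5, 7, 2, 2, 9, 2, 5.5, 4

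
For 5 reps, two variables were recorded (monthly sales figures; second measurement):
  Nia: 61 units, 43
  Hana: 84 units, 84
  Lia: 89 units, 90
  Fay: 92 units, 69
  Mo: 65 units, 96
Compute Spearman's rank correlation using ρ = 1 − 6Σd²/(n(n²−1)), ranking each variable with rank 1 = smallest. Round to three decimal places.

0.100

Ranks of variable 1: 1, 3, 4, 5, 2
Ranks of variable 2: 1, 3, 4, 2, 5
d = r₁ − r₂: 0, 0, 0, 3, -3
d²: 0, 0, 0, 9, 9; Σd² = 18
ρ = 1 − 6·18/(5·24) = 1 − 108/120 = 0.100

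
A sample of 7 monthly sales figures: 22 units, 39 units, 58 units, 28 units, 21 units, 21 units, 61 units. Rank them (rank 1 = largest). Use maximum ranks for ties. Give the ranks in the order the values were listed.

5, 3, 2, 4, 7, 7, 1

Sorted (descending): 61, 58, 39, 28, 22, 21, 21
The 2 values of 21 occupy positions 6–7 → each gets rank 7.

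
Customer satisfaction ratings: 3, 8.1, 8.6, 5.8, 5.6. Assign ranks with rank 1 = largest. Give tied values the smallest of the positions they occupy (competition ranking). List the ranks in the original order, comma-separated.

5, 2, 1, 3, 4

Sorted (descending): 8.6, 8.1, 5.8, 5.6, 3
No ties — each value takes its position as its rank.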